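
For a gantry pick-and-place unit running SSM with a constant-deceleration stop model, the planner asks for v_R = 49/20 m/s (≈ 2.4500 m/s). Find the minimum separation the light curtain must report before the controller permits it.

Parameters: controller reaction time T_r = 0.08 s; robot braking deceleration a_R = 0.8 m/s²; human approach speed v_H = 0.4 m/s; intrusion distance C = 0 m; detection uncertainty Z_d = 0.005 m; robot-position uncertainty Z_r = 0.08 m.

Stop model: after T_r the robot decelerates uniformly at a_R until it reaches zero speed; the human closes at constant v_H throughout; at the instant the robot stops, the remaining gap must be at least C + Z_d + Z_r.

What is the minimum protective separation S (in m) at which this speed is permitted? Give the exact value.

braking lasts T_s = (49/20)/(4/5) = 3.0625 s
robot in T_r: 2.4500·0.0800 = 0.1960 m
robot covers 2.4500·3.0625 − ½·0.8000·3.0625² = 3.7516 m while stopping
human closes 0.4000·3.1425 = 1.2570 m
residual clearance needed = 0.0000+0.0050+0.0800 = 0.0850 m
S_min ≈ 0.1960+3.7516+1.2570+0.0850  ⇒  S_min = 84633/16000 m

S_min = 84633/16000 m = 5.2896 m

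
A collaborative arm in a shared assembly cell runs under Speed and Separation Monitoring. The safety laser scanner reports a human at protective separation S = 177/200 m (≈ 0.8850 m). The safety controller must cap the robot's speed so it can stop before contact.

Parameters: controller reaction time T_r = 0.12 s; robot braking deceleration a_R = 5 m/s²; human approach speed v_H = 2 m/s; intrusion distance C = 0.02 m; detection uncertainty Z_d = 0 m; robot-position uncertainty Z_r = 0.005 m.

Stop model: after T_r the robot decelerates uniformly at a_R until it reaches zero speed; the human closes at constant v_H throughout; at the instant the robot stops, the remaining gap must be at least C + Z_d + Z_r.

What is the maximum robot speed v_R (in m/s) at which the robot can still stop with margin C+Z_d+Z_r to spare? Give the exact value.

at the boundary: (1/10)·v² + (13/25)·v + (-31/50) = 0
  disc = (13/25)² − 4·(1/10)·(-31/50) = 324/625 ; √disc = 18/25
  v_R = (−(13/25) + 18/25) / (2·(1/10)) = 1 m/s
check:
stop time T_s = 1/5 = 0.2000 s
robot covers v_R·T_r = 1.0000·0.1200 = 0.1200 m before braking
robot covers 1.0000·0.2000 − ½·5.0000·0.2000² = 0.1000 m while stopping
person approaches 2.0000·(0.1200+0.2000) = 0.6400 m
C+Z_d+Z_r = 0.0200+0.0000+0.0050 = 0.0250 m
sum ≈ 0.1200+0.1000+0.6400+0.0250 ≈ 0.8850 m = S ✓

v_R_max = 1 m/s = 1.0000 m/s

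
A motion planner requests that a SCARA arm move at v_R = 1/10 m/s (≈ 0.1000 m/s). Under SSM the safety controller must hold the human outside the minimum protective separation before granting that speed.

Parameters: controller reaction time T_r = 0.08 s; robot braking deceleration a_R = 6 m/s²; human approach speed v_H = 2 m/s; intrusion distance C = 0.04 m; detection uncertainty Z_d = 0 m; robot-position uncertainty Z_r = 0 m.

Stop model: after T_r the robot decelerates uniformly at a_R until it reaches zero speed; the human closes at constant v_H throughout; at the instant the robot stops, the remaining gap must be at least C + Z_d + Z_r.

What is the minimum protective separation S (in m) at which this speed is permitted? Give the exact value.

S_min = 1453/6000 m = 0.2422 m

stop time T_s = (1/10)/6 = 0.0167 s
reaction-phase robot travel = 0.1000·0.0800 = 0.0080 m
robot under decel: 0.1000²/(2·6.0000) = 0.0008 m
human over T_r+T_s: 2.0000·(0.0800+0.0167) = 0.1933 m
residual clearance needed = 0.0400+0.0000+0.0000 = 0.0400 m
S_min ≈ 0.0080+0.0008+0.1933+0.0400  ⇒  S_min = 1453/6000 m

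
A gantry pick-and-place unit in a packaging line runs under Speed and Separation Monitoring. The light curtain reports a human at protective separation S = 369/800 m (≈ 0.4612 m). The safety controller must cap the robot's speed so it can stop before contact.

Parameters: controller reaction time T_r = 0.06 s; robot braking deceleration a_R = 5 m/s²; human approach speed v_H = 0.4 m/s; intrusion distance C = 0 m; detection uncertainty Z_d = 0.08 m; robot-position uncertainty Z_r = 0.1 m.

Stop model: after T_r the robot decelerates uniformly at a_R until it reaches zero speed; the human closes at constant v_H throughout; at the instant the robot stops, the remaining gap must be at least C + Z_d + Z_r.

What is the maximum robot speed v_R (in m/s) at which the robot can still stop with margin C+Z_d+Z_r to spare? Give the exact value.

v_R_max = 21/20 m/s = 1.0500 m/s

collect terms ⇒ (1/10)·v_R² + (7/50)·v_R + (-1029/4000) = 0
  disc = (7/50)² − 4·(1/10)·(-1029/4000) = 49/400 ; √disc = 7/20
  v_R = (−(7/50) + 7/20) / (2·(1/10)) = 21/20 m/s
check:
stop time T_s = (21/20)/5 = 0.2100 s
robot covers v_R·T_r = 1.0500·0.0600 = 0.0630 m before braking
robot covers 1.0500·0.2100 − ½·5.0000·0.2100² = 0.1103 m while stopping
person approaches 0.4000·(0.0600+0.2100) = 0.1080 m
residual clearance needed = 0.0000+0.0800+0.1000 = 0.1800 m
sum ≈ 0.0630+0.1103+0.1080+0.1800 ≈ 0.4612 m = S ✓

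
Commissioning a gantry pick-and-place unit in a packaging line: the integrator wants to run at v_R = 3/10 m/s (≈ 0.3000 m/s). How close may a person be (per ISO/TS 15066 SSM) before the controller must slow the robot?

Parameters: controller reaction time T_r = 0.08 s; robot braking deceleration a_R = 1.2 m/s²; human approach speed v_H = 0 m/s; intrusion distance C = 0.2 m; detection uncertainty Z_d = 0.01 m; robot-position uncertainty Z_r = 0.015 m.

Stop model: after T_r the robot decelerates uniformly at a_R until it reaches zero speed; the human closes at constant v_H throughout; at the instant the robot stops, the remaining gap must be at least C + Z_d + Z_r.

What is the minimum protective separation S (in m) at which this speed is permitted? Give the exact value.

S_min = 573/2000 m = 0.2865 m

T_s = v_R/a_R = (3/10)/(6/5) = 0.2500 s
reaction-phase robot travel = 0.3000·0.0800 = 0.0240 m
robot under decel: 0.3000²/(2·1.2000) = 0.0375 m
human over T_r+T_s: 0.0000·(0.0800+0.2500) = 0.0000 m
residual clearance needed = 0.2000+0.0100+0.0150 = 0.2250 m
S_min ≈ 0.0240+0.0375+0.0000+0.2250  ⇒  S_min = 573/2000 m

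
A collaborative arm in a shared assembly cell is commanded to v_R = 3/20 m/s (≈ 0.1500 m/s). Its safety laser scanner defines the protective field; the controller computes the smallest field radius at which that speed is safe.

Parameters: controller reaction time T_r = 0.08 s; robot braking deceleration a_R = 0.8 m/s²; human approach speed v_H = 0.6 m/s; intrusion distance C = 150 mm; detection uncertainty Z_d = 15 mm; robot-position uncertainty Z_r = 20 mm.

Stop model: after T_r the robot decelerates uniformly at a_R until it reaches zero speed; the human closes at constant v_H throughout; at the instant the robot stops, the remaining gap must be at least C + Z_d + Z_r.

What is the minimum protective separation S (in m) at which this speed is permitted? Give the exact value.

S_min = 1189/3200 m = 0.3716 m

T_s = v_R/a_R = (3/20)/(4/5) = 0.1875 s
robot in T_r: 0.1500·0.0800 = 0.0120 m
robot under decel: 0.1500²/(2·0.8000) = 0.0141 m
human over T_r+T_s: 0.6000·(0.0800+0.1875) = 0.1605 m
residual clearance needed = 0.1500+0.0150+0.0200 = 0.1850 m
S_min ≈ 0.0120+0.0141+0.1605+0.1850  ⇒  S_min = 1189/3200 m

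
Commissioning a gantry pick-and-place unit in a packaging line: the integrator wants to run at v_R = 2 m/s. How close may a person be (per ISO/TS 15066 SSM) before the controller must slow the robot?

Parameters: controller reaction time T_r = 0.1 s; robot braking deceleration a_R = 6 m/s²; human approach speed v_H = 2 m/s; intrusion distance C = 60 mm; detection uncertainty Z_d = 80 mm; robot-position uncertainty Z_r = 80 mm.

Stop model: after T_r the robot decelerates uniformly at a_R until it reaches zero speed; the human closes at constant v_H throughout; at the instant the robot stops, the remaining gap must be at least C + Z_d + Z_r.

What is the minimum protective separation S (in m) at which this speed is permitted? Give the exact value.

S_min = 81/50 m = 1.6200 m

T_s = v_R/a_R = 2/6 = 0.3333 s
robot in T_r: 2.0000·0.1000 = 0.2000 m
robot covers 2.0000·0.3333 − ½·6.0000·0.3333² = 0.3333 m while stopping
person approaches 2.0000·(0.1000+0.3333) = 0.8667 m
margins: 0.0600+0.0800+0.0800 = 0.2200 m
S_min ≈ 0.2000+0.3333+0.8667+0.2200  ⇒  S_min = 81/50 m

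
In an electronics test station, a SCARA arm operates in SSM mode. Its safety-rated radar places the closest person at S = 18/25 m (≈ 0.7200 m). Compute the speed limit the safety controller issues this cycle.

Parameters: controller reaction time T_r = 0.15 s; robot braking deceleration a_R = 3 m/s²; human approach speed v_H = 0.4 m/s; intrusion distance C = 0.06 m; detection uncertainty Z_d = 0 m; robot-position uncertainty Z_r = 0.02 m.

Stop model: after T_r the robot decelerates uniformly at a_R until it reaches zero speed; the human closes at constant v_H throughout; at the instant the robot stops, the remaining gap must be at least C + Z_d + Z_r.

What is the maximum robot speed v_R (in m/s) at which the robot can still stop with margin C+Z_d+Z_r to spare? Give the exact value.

v_R_max = 6/5 m/s = 1.2000 m/s

collect terms ⇒ (1/6)·v_R² + (17/60)·v_R + (-29/50) = 0
  disc = (17/60)² − 4·(1/6)·(-29/50) = 1681/3600 ; √disc = 41/60
  v_R = (−(17/60) + 41/60) / (2·(1/6)) = 6/5 m/s
check:
braking lasts T_s = (6/5)/3 = 0.4000 s
reaction-phase robot travel = 1.2000·0.1500 = 0.1800 m
robot under decel: 1.2000²/(2·3.0000) = 0.2400 m
human closes 0.4000·0.5500 = 0.2200 m
residual clearance needed = 0.0600+0.0000+0.0200 = 0.0800 m
sum ≈ 0.1800+0.2400+0.2200+0.0800 ≈ 0.7200 m = S ✓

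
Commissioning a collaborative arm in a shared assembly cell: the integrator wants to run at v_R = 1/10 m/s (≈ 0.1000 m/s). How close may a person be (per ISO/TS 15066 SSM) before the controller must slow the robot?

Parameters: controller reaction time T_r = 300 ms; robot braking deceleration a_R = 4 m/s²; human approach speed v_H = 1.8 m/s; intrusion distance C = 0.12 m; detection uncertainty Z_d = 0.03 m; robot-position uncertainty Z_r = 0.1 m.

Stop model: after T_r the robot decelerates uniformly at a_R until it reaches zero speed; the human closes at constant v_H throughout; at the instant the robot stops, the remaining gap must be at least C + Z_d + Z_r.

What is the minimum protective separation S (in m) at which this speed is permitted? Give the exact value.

stop time T_s = (1/10)/4 = 0.0250 s
robot in T_r: 0.1000·0.3000 = 0.0300 m
robot under decel: 0.1000²/(2·4.0000) = 0.0013 m
human over T_r+T_s: 1.8000·(0.3000+0.0250) = 0.5850 m
margins: 0.1200+0.0300+0.1000 = 0.2500 m
S_min ≈ 0.0300+0.0013+0.5850+0.2500  ⇒  S_min = 693/800 m

S_min = 693/800 m = 0.8662 m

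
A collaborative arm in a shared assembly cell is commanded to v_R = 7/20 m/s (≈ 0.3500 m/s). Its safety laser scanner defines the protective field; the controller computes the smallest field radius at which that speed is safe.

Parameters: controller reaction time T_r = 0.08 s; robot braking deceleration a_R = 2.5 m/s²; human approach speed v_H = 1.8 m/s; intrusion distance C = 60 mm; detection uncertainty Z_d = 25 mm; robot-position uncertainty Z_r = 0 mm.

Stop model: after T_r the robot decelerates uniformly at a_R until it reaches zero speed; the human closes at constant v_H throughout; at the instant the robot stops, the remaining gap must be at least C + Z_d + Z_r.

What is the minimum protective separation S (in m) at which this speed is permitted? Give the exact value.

braking lasts T_s = (7/20)/(5/2) = 0.1400 s
robot in T_r: 0.3500·0.0800 = 0.0280 m
braking distance = 0.3500²/(2·2.5000) = 0.0245 m
person approaches 1.8000·(0.0800+0.1400) = 0.3960 m
C+Z_d+Z_r = 0.0600+0.0250+0.0000 = 0.0850 m
S_min ≈ 0.0280+0.0245+0.3960+0.0850  ⇒  S_min = 1067/2000 m

S_min = 1067/2000 m = 0.5335 m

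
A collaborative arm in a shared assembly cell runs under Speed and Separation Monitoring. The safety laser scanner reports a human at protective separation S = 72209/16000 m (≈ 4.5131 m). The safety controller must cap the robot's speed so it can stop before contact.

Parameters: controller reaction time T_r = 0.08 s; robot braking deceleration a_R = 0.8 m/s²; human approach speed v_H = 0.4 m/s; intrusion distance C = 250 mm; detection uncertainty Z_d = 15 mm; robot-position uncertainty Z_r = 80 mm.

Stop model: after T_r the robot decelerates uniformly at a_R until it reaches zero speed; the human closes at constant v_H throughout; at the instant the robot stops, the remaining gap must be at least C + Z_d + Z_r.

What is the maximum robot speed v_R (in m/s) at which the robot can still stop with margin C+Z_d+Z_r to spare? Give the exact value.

collect terms ⇒ (5/8)·v_R² + (29/50)·v_R + (-66177/16000) = 0
  disc = (29/50)² − 4·(5/8)·(-66177/16000) = 1708249/160000 ; √disc = 1307/400
  v_R = (−(29/50) + 1307/400) / (2·(5/8)) = 43/20 m/s
check:
T_s = v_R/a_R = (43/20)/(4/5) = 2.6875 s
robot in T_r: 2.1500·0.0800 = 0.1720 m
braking distance = 2.1500²/(2·0.8000) = 2.8891 m
human closes 0.4000·2.7675 = 1.1070 m
margins: 0.2500+0.0150+0.0800 = 0.3450 m
sum ≈ 0.1720+2.8891+1.1070+0.3450 ≈ 4.5131 m = S ✓

v_R_max = 43/20 m/s = 2.1500 m/s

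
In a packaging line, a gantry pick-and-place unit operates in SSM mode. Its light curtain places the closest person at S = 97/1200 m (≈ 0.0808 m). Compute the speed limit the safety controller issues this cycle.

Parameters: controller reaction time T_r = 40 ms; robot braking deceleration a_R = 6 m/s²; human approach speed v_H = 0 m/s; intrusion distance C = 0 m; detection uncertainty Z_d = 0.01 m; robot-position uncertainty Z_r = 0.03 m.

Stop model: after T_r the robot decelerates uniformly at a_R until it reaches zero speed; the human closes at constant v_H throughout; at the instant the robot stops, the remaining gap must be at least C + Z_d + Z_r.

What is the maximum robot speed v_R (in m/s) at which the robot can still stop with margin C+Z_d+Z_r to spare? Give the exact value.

collect terms ⇒ (1/12)·v_R² + (1/25)·v_R + (-49/1200) = 0
  disc = (1/25)² − 4·(1/12)·(-49/1200) = 1369/90000 ; √disc = 37/300
  v_R = (−(1/25) + 37/300) / (2·(1/12)) = 1/2 m/s
check:
T_s = v_R/a_R = (1/2)/6 = 0.0833 s
robot in T_r: 0.5000·0.0400 = 0.0200 m
braking distance = 0.5000²/(2·6.0000) = 0.0208 m
person approaches 0.0000·(0.0400+0.0833) = 0.0000 m
margins: 0.0000+0.0100+0.0300 = 0.0400 m
sum ≈ 0.0200+0.0208+0.0000+0.0400 ≈ 0.0808 m = S ✓

v_R_max = 1/2 m/s = 0.5000 m/s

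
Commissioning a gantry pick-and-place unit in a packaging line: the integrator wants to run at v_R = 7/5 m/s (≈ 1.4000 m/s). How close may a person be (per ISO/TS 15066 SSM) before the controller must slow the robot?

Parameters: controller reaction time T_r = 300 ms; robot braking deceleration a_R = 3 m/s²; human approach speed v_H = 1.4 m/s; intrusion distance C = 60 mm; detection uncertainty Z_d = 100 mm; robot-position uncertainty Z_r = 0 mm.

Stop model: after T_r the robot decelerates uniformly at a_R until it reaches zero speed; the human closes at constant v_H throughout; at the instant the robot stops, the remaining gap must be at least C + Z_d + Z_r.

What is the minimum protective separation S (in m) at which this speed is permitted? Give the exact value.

braking lasts T_s = (7/5)/3 = 0.4667 s
robot covers v_R·T_r = 1.4000·0.3000 = 0.4200 m before braking
braking distance = 1.4000²/(2·3.0000) = 0.3267 m
human over T_r+T_s: 1.4000·(0.3000+0.4667) = 1.0733 m
margins: 0.0600+0.1000+0.0000 = 0.1600 m
S_min ≈ 0.4200+0.3267+1.0733+0.1600  ⇒  S_min = 99/50 m

S_min = 99/50 m = 1.9800 m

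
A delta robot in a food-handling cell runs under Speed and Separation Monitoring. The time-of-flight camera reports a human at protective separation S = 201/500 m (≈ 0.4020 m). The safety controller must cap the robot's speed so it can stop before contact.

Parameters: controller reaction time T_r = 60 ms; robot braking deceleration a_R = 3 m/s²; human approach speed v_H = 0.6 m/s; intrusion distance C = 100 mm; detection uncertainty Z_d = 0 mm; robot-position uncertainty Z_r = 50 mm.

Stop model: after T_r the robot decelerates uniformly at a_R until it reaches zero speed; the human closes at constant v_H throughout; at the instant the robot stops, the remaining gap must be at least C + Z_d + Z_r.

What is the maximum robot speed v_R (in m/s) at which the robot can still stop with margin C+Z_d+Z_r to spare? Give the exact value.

v_R_max = 3/5 m/s = 0.6000 m/s

at the boundary: (1/6)·v² + (13/50)·v + (-27/125) = 0
  disc = (13/50)² − 4·(1/6)·(-27/125) = 529/2500 ; √disc = 23/50
  v_R = (−(13/50) + 23/50) / (2·(1/6)) = 3/5 m/s
check:
braking lasts T_s = (3/5)/3 = 0.2000 s
robot covers v_R·T_r = 0.6000·0.0600 = 0.0360 m before braking
robot under decel: 0.6000²/(2·3.0000) = 0.0600 m
person approaches 0.6000·(0.0600+0.2000) = 0.1560 m
residual clearance needed = 0.1000+0.0000+0.0500 = 0.1500 m
sum ≈ 0.0360+0.0600+0.1560+0.1500 ≈ 0.4020 m = S ✓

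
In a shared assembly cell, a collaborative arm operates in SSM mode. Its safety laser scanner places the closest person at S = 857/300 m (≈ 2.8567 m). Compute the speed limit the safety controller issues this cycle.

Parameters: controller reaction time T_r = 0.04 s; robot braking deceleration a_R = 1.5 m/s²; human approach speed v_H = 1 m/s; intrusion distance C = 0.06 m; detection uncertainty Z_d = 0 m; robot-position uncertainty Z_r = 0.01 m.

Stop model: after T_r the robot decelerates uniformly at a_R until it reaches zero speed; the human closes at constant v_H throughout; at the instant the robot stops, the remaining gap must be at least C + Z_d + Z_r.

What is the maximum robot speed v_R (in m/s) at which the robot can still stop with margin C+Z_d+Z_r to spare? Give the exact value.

v_R_max = 2 m/s = 2.0000 m/s

collect terms ⇒ (1/3)·v_R² + (53/75)·v_R + (-206/75) = 0
  disc = (53/75)² − 4·(1/3)·(-206/75) = 2601/625 ; √disc = 51/25
  v_R = (−(53/75) + 51/25) / (2·(1/3)) = 2 m/s
check:
braking lasts T_s = 2/(3/2) = 1.3333 s
reaction-phase robot travel = 2.0000·0.0400 = 0.0800 m
braking distance = 2.0000²/(2·1.5000) = 1.3333 m
human closes 1.0000·1.3733 = 1.3733 m
margins: 0.0600+0.0000+0.0100 = 0.0700 m
sum ≈ 0.0800+1.3333+1.3733+0.0700 ≈ 2.8567 m = S ✓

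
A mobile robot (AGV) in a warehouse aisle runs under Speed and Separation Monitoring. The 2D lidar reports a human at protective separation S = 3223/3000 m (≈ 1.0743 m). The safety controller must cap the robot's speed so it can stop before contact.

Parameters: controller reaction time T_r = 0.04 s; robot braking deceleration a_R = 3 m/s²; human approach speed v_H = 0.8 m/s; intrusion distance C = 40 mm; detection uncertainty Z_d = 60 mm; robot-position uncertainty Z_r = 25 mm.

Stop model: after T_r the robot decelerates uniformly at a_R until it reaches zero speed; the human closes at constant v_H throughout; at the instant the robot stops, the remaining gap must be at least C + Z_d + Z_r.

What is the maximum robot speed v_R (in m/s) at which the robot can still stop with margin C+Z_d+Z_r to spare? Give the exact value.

at the boundary: (1/6)·v² + (23/75)·v + (-344/375) = 0
  disc = (23/75)² − 4·(1/6)·(-344/375) = 441/625 ; √disc = 21/25
  v_R = (−(23/75) + 21/25) / (2·(1/6)) = 8/5 m/s
check:
stop time T_s = (8/5)/3 = 0.5333 s
robot covers v_R·T_r = 1.6000·0.0400 = 0.0640 m before braking
robot covers 1.6000·0.5333 − ½·3.0000·0.5333² = 0.4267 m while stopping
human over T_r+T_s: 0.8000·(0.0400+0.5333) = 0.4587 m
residual clearance needed = 0.0400+0.0600+0.0250 = 0.1250 m
sum ≈ 0.0640+0.4267+0.4587+0.1250 ≈ 1.0743 m = S ✓

v_R_max = 8/5 m/s = 1.6000 m/s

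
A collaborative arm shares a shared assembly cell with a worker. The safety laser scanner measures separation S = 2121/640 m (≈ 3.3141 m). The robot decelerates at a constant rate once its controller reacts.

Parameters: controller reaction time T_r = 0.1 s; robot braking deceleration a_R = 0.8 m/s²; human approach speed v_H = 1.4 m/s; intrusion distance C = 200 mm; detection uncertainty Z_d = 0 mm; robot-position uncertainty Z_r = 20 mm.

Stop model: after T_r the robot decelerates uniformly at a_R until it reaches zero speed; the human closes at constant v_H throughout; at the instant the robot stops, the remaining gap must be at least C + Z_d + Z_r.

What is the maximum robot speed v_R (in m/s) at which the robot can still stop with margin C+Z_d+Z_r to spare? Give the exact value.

at the boundary: (5/8)·v² + (37/20)·v + (-9453/3200) = 0
  disc = (37/20)² − 4·(5/8)·(-9453/3200) = 69169/6400 ; √disc = 263/80
  v_R = (−(37/20) + 263/80) / (2·(5/8)) = 23/20 m/s
check:
T_s = v_R/a_R = (23/20)/(4/5) = 1.4375 s
reaction-phase robot travel = 1.1500·0.1000 = 0.1150 m
braking distance = 1.1500²/(2·0.8000) = 0.8266 m
human over T_r+T_s: 1.4000·(0.1000+1.4375) = 2.1525 m
C+Z_d+Z_r = 0.2000+0.0000+0.0200 = 0.2200 m
sum ≈ 0.1150+0.8266+2.1525+0.2200 ≈ 3.3141 m = S ✓

v_R_max = 23/20 m/s = 1.1500 m/s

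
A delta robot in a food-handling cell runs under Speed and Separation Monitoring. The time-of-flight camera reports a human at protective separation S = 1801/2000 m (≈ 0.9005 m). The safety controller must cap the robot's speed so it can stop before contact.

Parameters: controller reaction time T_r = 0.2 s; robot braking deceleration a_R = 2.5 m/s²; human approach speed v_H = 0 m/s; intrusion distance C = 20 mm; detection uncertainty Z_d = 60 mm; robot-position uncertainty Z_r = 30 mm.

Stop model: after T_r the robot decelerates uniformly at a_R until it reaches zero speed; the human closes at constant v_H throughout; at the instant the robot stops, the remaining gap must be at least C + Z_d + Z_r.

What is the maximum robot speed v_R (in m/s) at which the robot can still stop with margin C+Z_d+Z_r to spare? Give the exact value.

collect terms ⇒ (1/5)·v_R² + (1/5)·v_R + (-1581/2000) = 0
  disc = (1/5)² − 4·(1/5)·(-1581/2000) = 1681/2500 ; √disc = 41/50
  v_R = (−(1/5) + 41/50) / (2·(1/5)) = 31/20 m/s
check:
stop time T_s = (31/20)/(5/2) = 0.6200 s
reaction-phase robot travel = 1.5500·0.2000 = 0.3100 m
robot covers 1.5500·0.6200 − ½·2.5000·0.6200² = 0.4805 m while stopping
person approaches 0.0000·(0.2000+0.6200) = 0.0000 m
C+Z_d+Z_r = 0.0200+0.0600+0.0300 = 0.1100 m
sum ≈ 0.3100+0.4805+0.0000+0.1100 ≈ 0.9005 m = S ✓

v_R_max = 31/20 m/s = 1.5500 m/s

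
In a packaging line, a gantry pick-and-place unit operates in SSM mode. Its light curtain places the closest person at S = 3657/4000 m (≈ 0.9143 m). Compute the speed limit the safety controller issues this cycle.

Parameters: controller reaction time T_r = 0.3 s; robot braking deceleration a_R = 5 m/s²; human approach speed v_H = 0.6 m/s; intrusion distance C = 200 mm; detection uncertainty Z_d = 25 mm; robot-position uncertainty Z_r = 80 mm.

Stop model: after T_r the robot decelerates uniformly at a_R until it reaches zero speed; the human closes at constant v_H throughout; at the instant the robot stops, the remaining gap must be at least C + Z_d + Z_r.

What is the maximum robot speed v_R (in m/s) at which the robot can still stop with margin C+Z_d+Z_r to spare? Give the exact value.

quadratic (1/10)·v² + (21/50)·v + (-1717/4000) = 0
  disc = (21/50)² − 4·(1/10)·(-1717/4000) = 3481/10000 ; √disc = 59/100
  v_R = (−(21/50) + 59/100) / (2·(1/10)) = 17/20 m/s
check:
stop time T_s = (17/20)/5 = 0.1700 s
robot covers v_R·T_r = 0.8500·0.3000 = 0.2550 m before braking
robot covers 0.8500·0.1700 − ½·5.0000·0.1700² = 0.0722 m while stopping
person approaches 0.6000·(0.3000+0.1700) = 0.2820 m
residual clearance needed = 0.2000+0.0250+0.0800 = 0.3050 m
sum ≈ 0.2550+0.0722+0.2820+0.3050 ≈ 0.9143 m = S ✓

v_R_max = 17/20 m/s = 0.8500 m/s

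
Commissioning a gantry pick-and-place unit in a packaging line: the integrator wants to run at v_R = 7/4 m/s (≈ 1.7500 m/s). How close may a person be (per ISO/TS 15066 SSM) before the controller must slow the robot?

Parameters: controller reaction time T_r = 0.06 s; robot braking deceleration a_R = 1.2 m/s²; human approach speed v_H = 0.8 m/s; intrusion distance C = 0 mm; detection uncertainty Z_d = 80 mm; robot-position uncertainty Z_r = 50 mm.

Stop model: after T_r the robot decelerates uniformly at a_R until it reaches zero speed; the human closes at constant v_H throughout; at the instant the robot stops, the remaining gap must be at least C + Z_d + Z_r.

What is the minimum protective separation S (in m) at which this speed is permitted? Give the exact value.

S_min = 65417/24000 m = 2.7257 m

braking lasts T_s = (7/4)/(6/5) = 1.4583 s
robot covers v_R·T_r = 1.7500·0.0600 = 0.1050 m before braking
braking distance = 1.7500²/(2·1.2000) = 1.2760 m
human over T_r+T_s: 0.8000·(0.0600+1.4583) = 1.2147 m
margins: 0.0000+0.0800+0.0500 = 0.1300 m
S_min ≈ 0.1050+1.2760+1.2147+0.1300  ⇒  S_min = 65417/24000 m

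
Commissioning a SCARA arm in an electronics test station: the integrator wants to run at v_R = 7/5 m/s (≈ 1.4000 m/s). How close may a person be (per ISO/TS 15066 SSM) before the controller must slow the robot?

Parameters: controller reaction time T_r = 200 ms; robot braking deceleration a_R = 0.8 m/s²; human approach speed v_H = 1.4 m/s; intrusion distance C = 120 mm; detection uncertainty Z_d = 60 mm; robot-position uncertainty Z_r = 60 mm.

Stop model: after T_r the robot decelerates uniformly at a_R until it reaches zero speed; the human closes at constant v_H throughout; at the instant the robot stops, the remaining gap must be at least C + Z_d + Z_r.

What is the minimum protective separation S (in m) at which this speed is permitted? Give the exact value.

braking lasts T_s = (7/5)/(4/5) = 1.7500 s
robot covers v_R·T_r = 1.4000·0.2000 = 0.2800 m before braking
robot under decel: 1.4000²/(2·0.8000) = 1.2250 m
human closes 1.4000·1.9500 = 2.7300 m
C+Z_d+Z_r = 0.1200+0.0600+0.0600 = 0.2400 m
S_min ≈ 0.2800+1.2250+2.7300+0.2400  ⇒  S_min = 179/40 m

S_min = 179/40 m = 4.4750 m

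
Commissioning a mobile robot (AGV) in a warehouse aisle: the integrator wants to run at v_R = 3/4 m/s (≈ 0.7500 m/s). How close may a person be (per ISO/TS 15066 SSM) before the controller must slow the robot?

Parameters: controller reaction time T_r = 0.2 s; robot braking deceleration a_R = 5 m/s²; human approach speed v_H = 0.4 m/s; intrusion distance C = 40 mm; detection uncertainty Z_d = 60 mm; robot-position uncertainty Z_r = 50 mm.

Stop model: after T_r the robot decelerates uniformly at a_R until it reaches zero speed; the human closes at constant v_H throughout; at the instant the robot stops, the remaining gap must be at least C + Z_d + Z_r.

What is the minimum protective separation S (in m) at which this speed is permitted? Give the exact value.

S_min = 397/800 m = 0.4963 m

T_s = v_R/a_R = (3/4)/5 = 0.1500 s
robot in T_r: 0.7500·0.2000 = 0.1500 m
robot covers 0.7500·0.1500 − ½·5.0000·0.1500² = 0.0563 m while stopping
human closes 0.4000·0.3500 = 0.1400 m
residual clearance needed = 0.0400+0.0600+0.0500 = 0.1500 m
S_min ≈ 0.1500+0.0563+0.1400+0.1500  ⇒  S_min = 397/800 m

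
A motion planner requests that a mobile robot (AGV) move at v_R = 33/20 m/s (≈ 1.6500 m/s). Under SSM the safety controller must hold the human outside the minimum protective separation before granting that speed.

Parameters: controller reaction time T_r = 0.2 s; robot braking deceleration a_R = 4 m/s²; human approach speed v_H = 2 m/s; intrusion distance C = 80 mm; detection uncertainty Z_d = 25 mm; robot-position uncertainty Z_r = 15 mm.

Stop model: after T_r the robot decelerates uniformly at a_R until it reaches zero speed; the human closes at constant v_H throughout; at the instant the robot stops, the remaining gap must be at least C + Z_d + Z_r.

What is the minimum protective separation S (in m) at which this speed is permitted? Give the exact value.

S_min = 6449/3200 m = 2.0153 m

T_s = v_R/a_R = (33/20)/4 = 0.4125 s
reaction-phase robot travel = 1.6500·0.2000 = 0.3300 m
robot under decel: 1.6500²/(2·4.0000) = 0.3403 m
human closes 2.0000·0.6125 = 1.2250 m
residual clearance needed = 0.0800+0.0250+0.0150 = 0.1200 m
S_min ≈ 0.3300+0.3403+1.2250+0.1200  ⇒  S_min = 6449/3200 m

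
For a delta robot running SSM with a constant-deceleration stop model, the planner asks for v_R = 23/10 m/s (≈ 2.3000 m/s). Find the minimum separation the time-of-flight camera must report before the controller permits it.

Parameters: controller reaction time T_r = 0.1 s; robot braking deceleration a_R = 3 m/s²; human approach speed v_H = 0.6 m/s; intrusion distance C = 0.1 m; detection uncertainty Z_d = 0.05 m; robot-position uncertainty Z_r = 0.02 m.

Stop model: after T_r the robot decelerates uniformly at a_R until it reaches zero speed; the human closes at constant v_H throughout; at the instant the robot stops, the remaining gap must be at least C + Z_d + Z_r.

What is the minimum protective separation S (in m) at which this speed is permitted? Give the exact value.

T_s = v_R/a_R = (23/10)/3 = 0.7667 s
reaction-phase robot travel = 2.3000·0.1000 = 0.2300 m
braking distance = 2.3000²/(2·3.0000) = 0.8817 m
human closes 0.6000·0.8667 = 0.5200 m
margins: 0.1000+0.0500+0.0200 = 0.1700 m
S_min ≈ 0.2300+0.8817+0.5200+0.1700  ⇒  S_min = 1081/600 m

S_min = 1081/600 m = 1.8017 m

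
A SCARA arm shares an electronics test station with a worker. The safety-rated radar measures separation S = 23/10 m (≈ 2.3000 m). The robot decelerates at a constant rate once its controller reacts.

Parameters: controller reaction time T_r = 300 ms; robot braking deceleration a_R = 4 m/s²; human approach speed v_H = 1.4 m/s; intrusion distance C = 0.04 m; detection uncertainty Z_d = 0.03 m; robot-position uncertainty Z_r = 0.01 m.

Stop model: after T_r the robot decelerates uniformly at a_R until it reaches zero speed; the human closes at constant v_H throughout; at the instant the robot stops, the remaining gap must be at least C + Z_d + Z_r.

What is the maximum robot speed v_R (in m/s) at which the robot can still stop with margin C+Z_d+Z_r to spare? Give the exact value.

collect terms ⇒ (1/8)·v_R² + (13/20)·v_R + (-9/5) = 0
  disc = (13/20)² − 4·(1/8)·(-9/5) = 529/400 ; √disc = 23/20
  v_R = (−(13/20) + 23/20) / (2·(1/8)) = 2 m/s
check:
braking lasts T_s = 2/4 = 0.5000 s
reaction-phase robot travel = 2.0000·0.3000 = 0.6000 m
braking distance = 2.0000²/(2·4.0000) = 0.5000 m
person approaches 1.4000·(0.3000+0.5000) = 1.1200 m
residual clearance needed = 0.0400+0.0300+0.0100 = 0.0800 m
sum ≈ 0.6000+0.5000+1.1200+0.0800 ≈ 2.3000 m = S ✓

v_R_max = 2 m/s = 2.0000 m/s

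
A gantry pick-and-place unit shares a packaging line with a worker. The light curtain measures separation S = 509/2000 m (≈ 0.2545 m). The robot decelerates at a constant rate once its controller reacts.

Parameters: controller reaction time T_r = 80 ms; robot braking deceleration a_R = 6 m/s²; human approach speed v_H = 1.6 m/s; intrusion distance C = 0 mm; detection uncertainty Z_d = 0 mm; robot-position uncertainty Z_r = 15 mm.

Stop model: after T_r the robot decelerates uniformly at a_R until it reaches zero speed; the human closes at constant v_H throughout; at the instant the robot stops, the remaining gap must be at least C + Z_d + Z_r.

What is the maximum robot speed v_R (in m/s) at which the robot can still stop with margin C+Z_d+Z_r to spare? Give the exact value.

v_R_max = 3/10 m/s = 0.3000 m/s

collect terms ⇒ (1/12)·v_R² + (26/75)·v_R + (-223/2000) = 0
  disc = (26/75)² − 4·(1/12)·(-223/2000) = 14161/90000 ; √disc = 119/300
  v_R = (−(26/75) + 119/300) / (2·(1/12)) = 3/10 m/s
check:
T_s = v_R/a_R = (3/10)/6 = 0.0500 s
robot covers v_R·T_r = 0.3000·0.0800 = 0.0240 m before braking
robot under decel: 0.3000²/(2·6.0000) = 0.0075 m
person approaches 1.6000·(0.0800+0.0500) = 0.2080 m
residual clearance needed = 0.0000+0.0000+0.0150 = 0.0150 m
sum ≈ 0.0240+0.0075+0.2080+0.0150 ≈ 0.2545 m = S ✓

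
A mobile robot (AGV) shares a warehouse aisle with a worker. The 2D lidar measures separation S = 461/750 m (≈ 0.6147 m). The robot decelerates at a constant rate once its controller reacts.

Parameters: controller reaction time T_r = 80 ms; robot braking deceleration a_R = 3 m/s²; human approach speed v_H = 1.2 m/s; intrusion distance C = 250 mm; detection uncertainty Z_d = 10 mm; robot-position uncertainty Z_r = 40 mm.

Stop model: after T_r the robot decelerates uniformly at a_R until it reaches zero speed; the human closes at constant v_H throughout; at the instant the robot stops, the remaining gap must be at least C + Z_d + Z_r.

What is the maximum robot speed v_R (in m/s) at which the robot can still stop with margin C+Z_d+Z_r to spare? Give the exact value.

quadratic (1/6)·v² + (12/25)·v + (-82/375) = 0
  disc = (12/25)² − 4·(1/6)·(-82/375) = 2116/5625 ; √disc = 46/75
  v_R = (−(12/25) + 46/75) / (2·(1/6)) = 2/5 m/s
check:
T_s = v_R/a_R = (2/5)/3 = 0.1333 s
robot covers v_R·T_r = 0.4000·0.0800 = 0.0320 m before braking
robot under decel: 0.4000²/(2·3.0000) = 0.0267 m
human closes 1.2000·0.2133 = 0.2560 m
residual clearance needed = 0.2500+0.0100+0.0400 = 0.3000 m
sum ≈ 0.0320+0.0267+0.2560+0.3000 ≈ 0.6147 m = S ✓

v_R_max = 2/5 m/s = 0.4000 m/s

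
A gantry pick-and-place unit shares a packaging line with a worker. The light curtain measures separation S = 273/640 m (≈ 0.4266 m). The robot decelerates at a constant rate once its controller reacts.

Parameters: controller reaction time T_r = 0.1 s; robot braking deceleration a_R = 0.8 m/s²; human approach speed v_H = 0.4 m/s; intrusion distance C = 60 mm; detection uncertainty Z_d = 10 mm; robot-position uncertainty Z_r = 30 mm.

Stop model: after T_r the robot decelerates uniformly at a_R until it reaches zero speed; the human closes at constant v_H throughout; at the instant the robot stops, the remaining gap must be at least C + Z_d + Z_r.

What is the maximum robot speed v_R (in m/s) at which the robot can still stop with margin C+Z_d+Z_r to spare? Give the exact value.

collect terms ⇒ (5/8)·v_R² + (3/5)·v_R + (-917/3200) = 0
  disc = (3/5)² − 4·(5/8)·(-917/3200) = 6889/6400 ; √disc = 83/80
  v_R = (−(3/5) + 83/80) / (2·(5/8)) = 7/20 m/s
check:
braking lasts T_s = (7/20)/(4/5) = 0.4375 s
robot in T_r: 0.3500·0.1000 = 0.0350 m
robot covers 0.3500·0.4375 − ½·0.8000·0.4375² = 0.0766 m while stopping
human over T_r+T_s: 0.4000·(0.1000+0.4375) = 0.2150 m
C+Z_d+Z_r = 0.0600+0.0100+0.0300 = 0.1000 m
sum ≈ 0.0350+0.0766+0.2150+0.1000 ≈ 0.4266 m = S ✓

v_R_max = 7/20 m/s = 0.3500 m/s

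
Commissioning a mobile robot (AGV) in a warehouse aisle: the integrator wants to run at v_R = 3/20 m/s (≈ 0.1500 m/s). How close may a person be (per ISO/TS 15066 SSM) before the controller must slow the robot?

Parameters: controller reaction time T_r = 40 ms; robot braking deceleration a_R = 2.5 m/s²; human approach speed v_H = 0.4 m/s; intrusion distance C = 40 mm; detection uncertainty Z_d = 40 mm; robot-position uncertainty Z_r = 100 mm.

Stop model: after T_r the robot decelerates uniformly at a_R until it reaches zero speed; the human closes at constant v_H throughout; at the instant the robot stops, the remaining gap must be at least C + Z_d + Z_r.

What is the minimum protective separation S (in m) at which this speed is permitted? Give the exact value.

T_s = v_R/a_R = (3/20)/(5/2) = 0.0600 s
reaction-phase robot travel = 0.1500·0.0400 = 0.0060 m
robot under decel: 0.1500²/(2·2.5000) = 0.0045 m
human closes 0.4000·0.1000 = 0.0400 m
C+Z_d+Z_r = 0.0400+0.0400+0.1000 = 0.1800 m
S_min ≈ 0.0060+0.0045+0.0400+0.1800  ⇒  S_min = 461/2000 m

S_min = 461/2000 m = 0.2305 m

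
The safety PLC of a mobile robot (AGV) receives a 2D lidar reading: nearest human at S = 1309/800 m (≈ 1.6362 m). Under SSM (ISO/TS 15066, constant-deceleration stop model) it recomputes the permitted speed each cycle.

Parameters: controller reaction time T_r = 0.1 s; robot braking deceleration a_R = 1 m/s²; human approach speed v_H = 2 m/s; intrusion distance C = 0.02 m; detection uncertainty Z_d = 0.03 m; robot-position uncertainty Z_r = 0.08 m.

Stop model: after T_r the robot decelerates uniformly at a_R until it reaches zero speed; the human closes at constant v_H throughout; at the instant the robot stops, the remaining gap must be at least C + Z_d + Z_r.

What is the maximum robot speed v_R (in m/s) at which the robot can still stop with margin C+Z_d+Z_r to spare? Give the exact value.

v_R_max = 11/20 m/s = 0.5500 m/s

collect terms ⇒ (1/2)·v_R² + (21/10)·v_R + (-209/160) = 0
  disc = (21/10)² − 4·(1/2)·(-209/160) = 2809/400 ; √disc = 53/20
  v_R = (−(21/10) + 53/20) / (2·(1/2)) = 11/20 m/s
check:
stop time T_s = (11/20)/1 = 0.5500 s
reaction-phase robot travel = 0.5500·0.1000 = 0.0550 m
robot covers 0.5500·0.5500 − ½·1.0000·0.5500² = 0.1512 m while stopping
human over T_r+T_s: 2.0000·(0.1000+0.5500) = 1.3000 m
residual clearance needed = 0.0200+0.0300+0.0800 = 0.1300 m
sum ≈ 0.0550+0.1512+1.3000+0.1300 ≈ 1.6362 m = S ✓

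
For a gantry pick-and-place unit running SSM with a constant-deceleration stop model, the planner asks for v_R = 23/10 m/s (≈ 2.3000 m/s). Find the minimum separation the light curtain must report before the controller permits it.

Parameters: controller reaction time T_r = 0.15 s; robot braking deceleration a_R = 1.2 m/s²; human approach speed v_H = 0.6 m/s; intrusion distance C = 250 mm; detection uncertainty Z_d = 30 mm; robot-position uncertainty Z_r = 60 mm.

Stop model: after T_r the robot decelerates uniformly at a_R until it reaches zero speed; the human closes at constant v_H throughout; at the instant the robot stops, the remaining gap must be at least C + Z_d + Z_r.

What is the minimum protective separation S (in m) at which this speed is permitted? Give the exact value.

braking lasts T_s = (23/10)/(6/5) = 1.9167 s
robot in T_r: 2.3000·0.1500 = 0.3450 m
robot covers 2.3000·1.9167 − ½·1.2000·1.9167² = 2.2042 m while stopping
human closes 0.6000·2.0667 = 1.2400 m
residual clearance needed = 0.2500+0.0300+0.0600 = 0.3400 m
S_min ≈ 0.3450+2.2042+1.2400+0.3400  ⇒  S_min = 991/240 m

S_min = 991/240 m = 4.1292 m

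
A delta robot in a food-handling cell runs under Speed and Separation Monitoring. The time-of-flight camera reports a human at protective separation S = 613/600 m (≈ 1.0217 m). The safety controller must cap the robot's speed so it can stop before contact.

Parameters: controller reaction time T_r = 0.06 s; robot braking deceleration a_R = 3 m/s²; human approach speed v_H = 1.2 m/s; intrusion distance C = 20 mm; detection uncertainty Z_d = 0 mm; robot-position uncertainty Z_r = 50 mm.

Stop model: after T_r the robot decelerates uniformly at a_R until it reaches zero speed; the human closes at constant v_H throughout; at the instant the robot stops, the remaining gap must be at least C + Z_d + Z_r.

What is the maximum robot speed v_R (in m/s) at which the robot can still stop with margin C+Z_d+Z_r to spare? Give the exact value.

v_R_max = 13/10 m/s = 1.3000 m/s

at the boundary: (1/6)·v² + (23/50)·v + (-2639/3000) = 0
  disc = (23/50)² − 4·(1/6)·(-2639/3000) = 4489/5625 ; √disc = 67/75
  v_R = (−(23/50) + 67/75) / (2·(1/6)) = 13/10 m/s
check:
T_s = v_R/a_R = (13/10)/3 = 0.4333 s
reaction-phase robot travel = 1.3000·0.0600 = 0.0780 m
robot covers 1.3000·0.4333 − ½·3.0000·0.4333² = 0.2817 m while stopping
human closes 1.2000·0.4933 = 0.5920 m
C+Z_d+Z_r = 0.0200+0.0000+0.0500 = 0.0700 m
sum ≈ 0.0780+0.2817+0.5920+0.0700 ≈ 1.0217 m = S ✓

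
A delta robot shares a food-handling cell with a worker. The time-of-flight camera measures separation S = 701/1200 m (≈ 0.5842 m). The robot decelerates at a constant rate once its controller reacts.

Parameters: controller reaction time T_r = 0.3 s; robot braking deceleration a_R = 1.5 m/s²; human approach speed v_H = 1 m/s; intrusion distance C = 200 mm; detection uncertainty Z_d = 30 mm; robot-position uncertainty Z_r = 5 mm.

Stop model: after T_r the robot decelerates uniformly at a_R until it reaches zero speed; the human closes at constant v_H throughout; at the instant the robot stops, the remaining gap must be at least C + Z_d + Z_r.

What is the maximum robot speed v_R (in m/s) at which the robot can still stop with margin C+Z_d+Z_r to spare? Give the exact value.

quadratic (1/3)·v² + (29/30)·v + (-59/1200) = 0
  disc = (29/30)² − 4·(1/3)·(-59/1200) = 1 ; √disc = 1
  v_R = (−(29/30) + 1) / (2·(1/3)) = 1/20 m/s
check:
T_s = v_R/a_R = (1/20)/(3/2) = 0.0333 s
robot in T_r: 0.0500·0.3000 = 0.0150 m
braking distance = 0.0500²/(2·1.5000) = 0.0008 m
human closes 1.0000·0.3333 = 0.3333 m
C+Z_d+Z_r = 0.2000+0.0300+0.0050 = 0.2350 m
sum ≈ 0.0150+0.0008+0.3333+0.2350 ≈ 0.5842 m = S ✓

v_R_max = 1/20 m/s = 0.0500 m/s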